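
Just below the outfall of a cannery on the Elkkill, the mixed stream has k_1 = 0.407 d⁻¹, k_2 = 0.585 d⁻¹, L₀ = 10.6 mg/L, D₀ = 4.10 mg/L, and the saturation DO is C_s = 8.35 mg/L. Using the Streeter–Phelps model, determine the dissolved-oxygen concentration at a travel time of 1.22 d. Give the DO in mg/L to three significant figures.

k_1 L₀/(k_2−k_1) = 0.407×10.6/(0.585−0.407) = 4.314/0.1780 = 24.24 mg/L.
e^(−k_1 t) = e^(−0.407×1.220) = 0.6086; e^(−k_2 t) = e^(−0.585×1.220) = 0.4898.
D = 24.24 × (0.6086 − 0.4898) + 4.10 × 0.4898 = 2.879 + 2.008 = 4.888 mg/L.
DO = C_s − D = 8.35 − 4.888 = 3.462 mg/L.

DO ≈ 3.46 mg/L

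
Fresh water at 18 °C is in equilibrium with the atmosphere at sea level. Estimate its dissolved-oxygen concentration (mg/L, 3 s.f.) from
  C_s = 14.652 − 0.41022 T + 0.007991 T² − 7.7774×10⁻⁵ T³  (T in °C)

C_s = 14.652 − 0.41022×18 + 0.007991×18² − 7.7774×10⁻⁵×18³ = 9.404 mg/L.

C_s ≈ 9.40 mg/L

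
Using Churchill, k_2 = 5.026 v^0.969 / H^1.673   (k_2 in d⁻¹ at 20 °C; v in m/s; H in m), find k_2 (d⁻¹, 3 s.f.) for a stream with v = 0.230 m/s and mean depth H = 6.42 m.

k_2 ≈ 0.0539 d⁻¹

k_2 = 5.026 × 0.230^0.969 / 6.42^1.673 = 5.026 × 0.2407 / 22.44 = 0.05392 d⁻¹.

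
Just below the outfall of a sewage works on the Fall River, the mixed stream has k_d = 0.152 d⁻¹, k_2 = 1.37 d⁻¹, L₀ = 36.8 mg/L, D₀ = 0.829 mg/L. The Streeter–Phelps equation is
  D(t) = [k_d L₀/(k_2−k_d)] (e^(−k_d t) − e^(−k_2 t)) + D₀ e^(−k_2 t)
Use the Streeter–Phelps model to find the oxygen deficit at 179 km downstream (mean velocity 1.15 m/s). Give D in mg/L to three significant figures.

D ≈ 3.17 mg/L

Travel time t = x/v = 179 km / (1.15 m/s) = 179000 m / 1.15 m/s = 155700 s = 1.802 d.
k_d L₀/(k_2−k_d) = 0.152×36.8/(1.37−0.152) = 5.594/1.218 = 4.592 mg/L.
e^(−k_d t) = e^(−0.152×1.802) = 0.7605; e^(−k_2 t) = e^(−1.37×1.802) = 0.08475.
D = 4.592 × (0.7605 − 0.08475) + 0.829 × 0.08475 = 3.103 + 0.07025 = 3.173 mg/L.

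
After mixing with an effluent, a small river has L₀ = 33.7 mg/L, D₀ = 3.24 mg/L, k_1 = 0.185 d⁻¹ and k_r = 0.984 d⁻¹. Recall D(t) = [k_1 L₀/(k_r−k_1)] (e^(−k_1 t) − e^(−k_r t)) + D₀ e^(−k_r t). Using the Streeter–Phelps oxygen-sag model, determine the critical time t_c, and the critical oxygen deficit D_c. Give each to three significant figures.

t_c ≈ 1.42 d; D_c ≈ 4.87 mg/L

At the critical point dD/dt = 0, so k_1 L₀ e^(−k_1 t) = k_r D. Substituting D(t) from the Streeter–Phelps equation and solving for t gives
t_c = ln[(k_r/k_1)(1 − D₀(k_r−k_1)/(k_1 L₀))] / (k_r−k_1).
Here k_r−k_1 = 0.7990 d⁻¹ and 1 − D₀(k_r−k_1)/(k_1 L₀) = 1 − 3.24×0.7990/(0.185×33.7) = 0.5848, so
t_c = ln(5.319 × 0.5848) / 0.7990 = 1.135 / 0.7990 = 1.420 d.
D_c = (k_1/k_r) L₀ e^(−k_1 t_c) = (0.185/0.984) × 33.7 × e^(−0.185×1.420) = 0.1880 × 33.7 × 0.7689 = 4.872 mg/L.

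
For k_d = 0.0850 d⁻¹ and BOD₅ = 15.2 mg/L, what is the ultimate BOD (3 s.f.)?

BOD₅ = L₀(1 − e^(−5k_d)) ⇒ L₀ = BOD₅ / (1 − e^(−5×0.0850))
= 15.2 / (1 − 0.6538) = 15.2 / 0.3462 = 43.90 mg/L.

L₀ ≈ 43.9 mg/L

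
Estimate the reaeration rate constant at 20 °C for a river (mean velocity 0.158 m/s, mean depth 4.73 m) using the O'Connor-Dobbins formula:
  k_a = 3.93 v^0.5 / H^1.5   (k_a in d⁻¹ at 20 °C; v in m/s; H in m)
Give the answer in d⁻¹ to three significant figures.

k_a = 3.93 × 0.158^0.5 / 4.73^1.5 = 3.93 × 0.3975 / 10.29 = 0.1519 d⁻¹.

k_a ≈ 0.152 d⁻¹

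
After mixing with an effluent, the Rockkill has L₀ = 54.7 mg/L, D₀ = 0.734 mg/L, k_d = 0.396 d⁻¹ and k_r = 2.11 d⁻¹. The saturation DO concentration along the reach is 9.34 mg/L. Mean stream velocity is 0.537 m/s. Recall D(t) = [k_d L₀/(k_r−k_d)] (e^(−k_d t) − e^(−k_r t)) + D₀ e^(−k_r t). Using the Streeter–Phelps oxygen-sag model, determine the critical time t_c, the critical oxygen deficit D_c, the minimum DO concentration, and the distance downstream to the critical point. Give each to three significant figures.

t_c = [1/(k_r−k_d)] ln[(k_r/k_d)(1 − D₀(k_r−k_d)/(k_d L₀))]
= [1/(2.11−0.396)] ln[(2.11/0.396)(1 − 0.734×1.714/(0.396×54.7))]
= (1/1.714) ln[5.328 × 0.9419] = 0.5834 × ln(5.019) = 0.5834 × 1.613 = 0.9412 d.
D_c = (k_d/k_r) L₀ e^(−k_d t_c) = (0.396/2.11) × 54.7 × e^(−0.396×0.9412) = 0.1877 × 54.7 × 0.6889 = 7.072 mg/L.
Minimum DO = C_s − D_c = 9.34 − 7.072 = 2.268 mg/L.
x_c = v t_c = 0.537 m/s × 0.9412 d × 86400 s/d = 43670 m ≈ 43.7 km.

t_c ≈ 0.941 d; D_c ≈ 7.07 mg/L; min DO ≈ 2.27 mg/L; x_c ≈ 43.7 km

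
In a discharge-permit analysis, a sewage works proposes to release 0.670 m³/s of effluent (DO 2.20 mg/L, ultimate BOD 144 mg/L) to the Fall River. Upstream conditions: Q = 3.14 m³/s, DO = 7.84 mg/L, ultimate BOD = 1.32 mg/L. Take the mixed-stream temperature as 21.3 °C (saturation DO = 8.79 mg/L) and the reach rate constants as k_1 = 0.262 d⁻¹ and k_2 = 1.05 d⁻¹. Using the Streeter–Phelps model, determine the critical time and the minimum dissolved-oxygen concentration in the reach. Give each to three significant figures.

Mixed DO = (3.14×7.84 + 0.670×2.20)/(3.14+0.670) = 26.09/3.810 = 6.848 mg/L.
Mixed L₀ = (3.14×1.32 + 0.670×144)/(3.810) = 100.6/3.810 = 26.41 mg/L.
Initial deficit D₀ = C_s − DO₀ = 8.79 − 6.848 = 1.942 mg/L.
t_c = (1/0.7880) ln[(1.05/0.262)(1 − 1.942×0.7880/(0.262×26.41))] = 1.269 × ln(3.121) = 1.445 d.
D_c = (0.262/1.05) × 26.41 × e^(−0.262×1.445) = 0.2495 × 26.41 × 0.6849 = 4.514 mg/L.
Minimum DO = 8.79 − 4.514 = 4.276 mg/L.

t_c ≈ 1.44 d; minimum DO ≈ 4.28 mg/L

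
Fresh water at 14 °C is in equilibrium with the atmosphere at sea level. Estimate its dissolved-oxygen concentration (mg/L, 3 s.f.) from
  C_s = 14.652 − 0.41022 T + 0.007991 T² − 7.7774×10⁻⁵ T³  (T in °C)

C_s = 14.652 − 0.41022×14 + 0.007991×14² − 7.7774×10⁻⁵×14³ = 10.26 mg/L.

C_s ≈ 10.3 mg/L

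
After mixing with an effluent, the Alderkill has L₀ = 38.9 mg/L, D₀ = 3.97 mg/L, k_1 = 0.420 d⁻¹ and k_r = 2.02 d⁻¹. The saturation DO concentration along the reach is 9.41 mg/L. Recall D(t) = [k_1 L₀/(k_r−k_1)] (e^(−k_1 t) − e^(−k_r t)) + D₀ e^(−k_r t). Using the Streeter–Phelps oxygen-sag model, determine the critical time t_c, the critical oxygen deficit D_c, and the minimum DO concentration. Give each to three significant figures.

t_c ≈ 0.674 d; D_c ≈ 6.09 mg/L; min DO ≈ 3.32 mg/L

With k_r/k_1 = 4.810 and 1 − D₀(k_r−k_1)/(k_1 L₀) = 0.6112,
t_c = ln(4.810 × 0.6112) / (2.02 − 0.420) = ln(2.940) / 1.600 = 1.078/1.600 = 0.6739 d.
L(t_c) = L₀ e^(−k_1 t_c) = 38.9 × 0.7535 = 29.31 mg/L, and at the critical point k_r D_c = k_1 L, so D_c = (0.420/2.02) × 29.31 = 6.094 mg/L.
Minimum DO = C_s − D_c = 9.41 − 6.094 = 3.316 mg/L.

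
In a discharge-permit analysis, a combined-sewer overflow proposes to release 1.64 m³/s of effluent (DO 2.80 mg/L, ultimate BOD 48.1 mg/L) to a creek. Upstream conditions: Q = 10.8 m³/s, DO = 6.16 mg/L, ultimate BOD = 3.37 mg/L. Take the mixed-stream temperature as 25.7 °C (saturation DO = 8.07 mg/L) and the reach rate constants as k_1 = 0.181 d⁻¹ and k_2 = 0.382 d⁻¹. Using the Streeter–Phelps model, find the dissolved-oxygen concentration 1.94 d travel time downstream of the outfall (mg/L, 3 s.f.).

DO ≈ 5.05 mg/L

Mixed DO = (10.8×6.16 + 1.64×2.80)/(10.8+1.64) = 71.12/12.44 = 5.717 mg/L.
Mixed L₀ = (10.8×3.37 + 1.64×48.1)/(12.44) = 115.3/12.44 = 9.267 mg/L.
Initial deficit D₀ = C_s − DO₀ = 8.07 − 5.717 = 2.353 mg/L.
D(1.94) = [0.181×9.267/(0.382−0.181)](e^(−0.181×1.94) − e^(−0.382×1.94)) + 2.353 e^(−0.382×1.94)
= 8.345 × (0.7039 − 0.4766) + 2.353 × 0.4766 = 3.018 mg/L.
DO = 8.07 − 3.018 = 5.052 mg/L.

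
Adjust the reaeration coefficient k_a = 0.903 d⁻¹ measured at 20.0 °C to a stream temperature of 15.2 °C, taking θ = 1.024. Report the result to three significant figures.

k_a(T₂) = k_a(T₁) · θ^(T₂−T₁) = 0.903 × 1.024^(15.2−20.0)
= 0.903 × 1.024^-4.80 = 0.903 × 0.8924 = 0.8058 d⁻¹.

k_a ≈ 0.806 d⁻¹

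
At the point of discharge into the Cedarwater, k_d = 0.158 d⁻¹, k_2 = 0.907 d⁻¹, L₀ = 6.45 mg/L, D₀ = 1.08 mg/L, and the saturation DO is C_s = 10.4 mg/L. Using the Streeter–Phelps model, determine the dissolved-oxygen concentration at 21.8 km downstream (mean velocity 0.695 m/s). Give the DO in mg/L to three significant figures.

Travel time t = x/v = 21.8 km / (0.695 m/s) = 21800 m / 0.695 m/s = 31370 s = 0.3630 d.
k_d L₀/(k_2−k_d) = 0.158×6.45/(0.907−0.158) = 1.019/0.7490 = 1.361 mg/L.
e^(−k_d t) = e^(−0.158×0.3630) = 0.9443; e^(−k_2 t) = e^(−0.907×0.3630) = 0.7194.
D = 1.361 × (0.9443 − 0.7194) + 1.08 × 0.7194 = 0.3059 + 0.7770 = 1.083 mg/L.
DO = C_s − D = 10.4 − 1.083 = 9.317 mg/L.

DO ≈ 9.32 mg/L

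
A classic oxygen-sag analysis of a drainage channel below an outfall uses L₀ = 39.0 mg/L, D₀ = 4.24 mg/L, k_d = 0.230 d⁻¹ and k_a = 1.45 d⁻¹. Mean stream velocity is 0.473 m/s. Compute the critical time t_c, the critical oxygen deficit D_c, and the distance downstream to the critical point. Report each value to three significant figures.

t_c ≈ 0.805 d; D_c ≈ 5.14 mg/L; x_c ≈ 32.9 km

With k_a/k_d = 6.304 and 1 − D₀(k_a−k_d)/(k_d L₀) = 0.4233,
t_c = ln(6.304 × 0.4233) / (1.45 − 0.230) = ln(2.669) / 1.220 = 0.9816/1.220 = 0.8046 d.
L(t_c) = L₀ e^(−k_d t_c) = 39.0 × 0.8311 = 32.41 mg/L, and at the critical point k_a D_c = k_d L, so D_c = (0.230/1.45) × 32.41 = 5.141 mg/L.
x_c = v t_c = 0.473 m/s × 0.8046 d × 86400 s/d = 32880 m ≈ 32.9 km.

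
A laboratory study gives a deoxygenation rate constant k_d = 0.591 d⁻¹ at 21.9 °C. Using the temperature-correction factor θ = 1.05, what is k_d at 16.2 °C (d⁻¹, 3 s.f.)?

k_d(T₂) = k_d(T₁) · θ^(T₂−T₁) = 0.591 × 1.05^(16.2−21.9)
= 0.591 × 1.05^-5.70 = 0.591 × 0.7572 = 0.4475 d⁻¹.

k_d ≈ 0.448 d⁻¹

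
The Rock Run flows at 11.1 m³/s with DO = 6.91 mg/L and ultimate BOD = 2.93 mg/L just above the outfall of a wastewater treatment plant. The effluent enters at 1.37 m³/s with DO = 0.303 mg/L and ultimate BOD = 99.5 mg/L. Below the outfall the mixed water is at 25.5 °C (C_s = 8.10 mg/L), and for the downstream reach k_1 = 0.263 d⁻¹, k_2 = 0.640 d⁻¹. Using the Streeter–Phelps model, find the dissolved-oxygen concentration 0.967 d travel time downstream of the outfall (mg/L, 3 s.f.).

Mixed DO = (11.1×6.91 + 1.37×0.303)/(11.1+1.37) = 77.12/12.47 = 6.184 mg/L.
Mixed L₀ = (11.1×2.93 + 1.37×99.5)/(12.47) = 168.8/12.47 = 13.54 mg/L.
Initial deficit D₀ = C_s − DO₀ = 8.10 − 6.184 = 1.916 mg/L.
D(0.967) = [0.263×13.54/(0.640−0.263)](e^(−0.263×0.967) − e^(−0.640×0.967)) + 1.916 e^(−0.640×0.967)
= 9.445 × (0.7754 − 0.5385) + 1.916 × 0.5385 = 3.269 mg/L.
DO = 8.10 − 3.269 = 4.831 mg/L.

DO ≈ 4.83 mg/L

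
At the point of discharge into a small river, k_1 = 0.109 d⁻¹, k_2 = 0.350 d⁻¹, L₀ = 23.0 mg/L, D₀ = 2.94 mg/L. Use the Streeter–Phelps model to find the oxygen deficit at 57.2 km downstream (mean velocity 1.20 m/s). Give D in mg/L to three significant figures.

D ≈ 3.64 mg/L

Travel time t = x/v = 57.2 km / (1.20 m/s) = 57200 m / 1.20 m/s = 47670 s = 0.5517 d.
k_1 L₀/(k_2−k_1) = 0.109×23.0/(0.350−0.109) = 2.507/0.2410 = 10.40 mg/L.
e^(−k_1 t) = e^(−0.109×0.5517) = 0.9416; e^(−k_2 t) = e^(−0.350×0.5517) = 0.8244.
D = 10.40 × (0.9416 − 0.8244) + 2.94 × 0.8244 = 1.220 + 2.424 = 3.643 mg/L.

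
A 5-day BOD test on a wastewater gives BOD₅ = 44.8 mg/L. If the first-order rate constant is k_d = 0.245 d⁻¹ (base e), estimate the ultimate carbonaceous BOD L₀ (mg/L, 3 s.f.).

L₀ ≈ 63.4 mg/L

BOD₅ = L₀(1 − e^(−5k_d)) ⇒ L₀ = BOD₅ / (1 − e^(−5×0.245))
= 44.8 / (1 − 0.2938) = 44.8 / 0.7062 = 63.43 mg/L.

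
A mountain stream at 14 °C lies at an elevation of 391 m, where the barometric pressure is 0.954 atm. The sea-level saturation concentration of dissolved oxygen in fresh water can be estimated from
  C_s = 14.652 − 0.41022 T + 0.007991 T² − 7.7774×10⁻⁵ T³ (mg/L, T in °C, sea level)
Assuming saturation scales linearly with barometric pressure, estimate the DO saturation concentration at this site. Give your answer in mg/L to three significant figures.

At sea level: C_s = 14.652 − 0.41022×14 + 0.007991×14² − 7.7774×10⁻⁵×14³ = 10.26 mg/L.
Pressure correction: C_s' = 10.26 × 0.954 = 9.790 mg/L.

C_s ≈ 9.79 mg/L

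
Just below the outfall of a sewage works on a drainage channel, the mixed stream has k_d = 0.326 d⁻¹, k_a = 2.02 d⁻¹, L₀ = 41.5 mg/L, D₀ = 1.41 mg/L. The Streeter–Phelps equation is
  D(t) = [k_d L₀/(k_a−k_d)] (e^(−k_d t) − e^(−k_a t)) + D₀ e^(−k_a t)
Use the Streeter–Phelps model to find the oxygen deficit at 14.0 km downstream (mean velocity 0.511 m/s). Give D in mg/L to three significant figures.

D ≈ 3.74 mg/L

Travel time t = x/v = 14.0 km / (0.511 m/s) = 14000 m / 0.511 m/s = 27400 s = 0.3171 d.
k_d L₀/(k_a−k_d) = 0.326×41.5/(2.02−0.326) = 13.53/1.694 = 7.986 mg/L.
e^(−k_d t) = e^(−0.326×0.3171) = 0.9018; e^(−k_a t) = e^(−2.02×0.3171) = 0.5270.
D = 7.986 × (0.9018 − 0.5270) + 1.41 × 0.5270 = 2.993 + 0.7431 = 3.736 mg/L.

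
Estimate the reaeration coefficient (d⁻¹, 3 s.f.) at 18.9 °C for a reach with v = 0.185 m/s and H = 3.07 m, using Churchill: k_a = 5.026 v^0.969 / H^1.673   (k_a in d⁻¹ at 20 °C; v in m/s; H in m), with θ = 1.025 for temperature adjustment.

k_a(20) = 5.026 × 0.185^0.969 / 3.07^1.673 = 5.026 × 0.1949 / 6.531 = 0.1500 d⁻¹.
k_a(18.9) = 0.1500 × 1.025^(18.9−20) = 0.1500 × 0.9732 = 0.1460 d⁻¹.

k_a ≈ 0.146 d⁻¹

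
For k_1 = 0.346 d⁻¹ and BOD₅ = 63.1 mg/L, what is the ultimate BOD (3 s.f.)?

L₀ ≈ 76.7 mg/L

BOD₅ = L₀(1 − e^(−5k_1)) ⇒ L₀ = BOD₅ / (1 − e^(−5×0.346))
= 63.1 / (1 − 0.1773) = 63.1 / 0.8227 = 76.70 mg/L.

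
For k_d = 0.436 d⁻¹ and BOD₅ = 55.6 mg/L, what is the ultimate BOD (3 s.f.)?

BOD₅ = L₀(1 − e^(−5k_d)) ⇒ L₀ = BOD₅ / (1 − e^(−5×0.436))
= 55.6 / (1 − 0.1130) = 55.6 / 0.8870 = 62.69 mg/L.

L₀ ≈ 62.7 mg/L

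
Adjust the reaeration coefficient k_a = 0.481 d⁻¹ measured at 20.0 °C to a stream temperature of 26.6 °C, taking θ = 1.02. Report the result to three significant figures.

k_a ≈ 0.548 d⁻¹

k_a(T₂) = k_a(T₁) · θ^(T₂−T₁) = 0.481 × 1.02^(26.6−20.0)
= 0.481 × 1.02^6.60 = 0.481 × 1.140 = 0.5482 d⁻¹.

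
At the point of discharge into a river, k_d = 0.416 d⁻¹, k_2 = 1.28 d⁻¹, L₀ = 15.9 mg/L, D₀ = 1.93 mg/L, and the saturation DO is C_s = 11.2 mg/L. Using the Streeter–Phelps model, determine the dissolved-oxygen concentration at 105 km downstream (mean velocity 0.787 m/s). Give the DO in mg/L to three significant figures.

Travel time t = x/v = 105 km / (0.787 m/s) = 105000 m / 0.787 m/s = 133400 s = 1.544 d.
k_d L₀/(k_2−k_d) = 0.416×15.9/(1.28−0.416) = 6.614/0.8640 = 7.656 mg/L.
e^(−k_d t) = e^(−0.416×1.544) = 0.5260; e^(−k_2 t) = e^(−1.28×1.544) = 0.1385.
D = 7.656 × (0.5260 − 0.1385) + 1.93 × 0.1385 = 2.966 + 0.2674 = 3.234 mg/L.
DO = C_s − D = 11.2 − 3.234 = 7.966 mg/L.

DO ≈ 7.97 mg/L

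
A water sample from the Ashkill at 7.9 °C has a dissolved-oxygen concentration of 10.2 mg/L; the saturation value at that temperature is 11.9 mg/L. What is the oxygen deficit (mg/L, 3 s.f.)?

D = C_s − C = 11.9 − 10.2 = 1.70 mg/L.

D ≈ 1.70 mg/L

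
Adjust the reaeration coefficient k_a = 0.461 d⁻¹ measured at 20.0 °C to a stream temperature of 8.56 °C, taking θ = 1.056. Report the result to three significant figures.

k_a ≈ 0.247 d⁻¹

k_a(T₂) = k_a(T₁) · θ^(T₂−T₁) = 0.461 × 1.056^(8.56−20.0)
= 0.461 × 1.056^-11.4 = 0.461 × 0.5361 = 0.2472 d⁻¹.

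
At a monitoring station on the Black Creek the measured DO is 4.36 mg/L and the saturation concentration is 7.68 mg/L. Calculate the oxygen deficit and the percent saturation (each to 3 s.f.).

D ≈ 3.32 mg/L; 56.8 % saturation

D = C_s − C = 7.68 − 4.36 = 3.32 mg/L.
% saturation = 4.36/7.68 × 100 = 56.8 %.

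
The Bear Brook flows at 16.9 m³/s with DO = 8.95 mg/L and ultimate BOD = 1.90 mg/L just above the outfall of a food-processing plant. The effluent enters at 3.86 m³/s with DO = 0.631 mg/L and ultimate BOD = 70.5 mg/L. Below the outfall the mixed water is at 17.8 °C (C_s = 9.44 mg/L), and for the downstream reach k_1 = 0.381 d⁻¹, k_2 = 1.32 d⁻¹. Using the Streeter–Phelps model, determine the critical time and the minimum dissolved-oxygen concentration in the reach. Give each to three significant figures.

t_c ≈ 0.877 d; minimum DO ≈ 6.41 mg/L

Mixed DO = (16.9×8.95 + 3.86×0.631)/(16.9+3.86) = 153.7/20.76 = 7.403 mg/L.
Mixed L₀ = (16.9×1.90 + 3.86×70.5)/(20.76) = 304.2/20.76 = 14.66 mg/L.
Initial deficit D₀ = C_s − DO₀ = 9.44 − 7.403 = 2.037 mg/L.
t_c = (1/0.9390) ln[(1.32/0.381)(1 − 2.037×0.9390/(0.381×14.66))] = 1.065 × ln(2.278) = 0.8767 d.
D_c = (0.381/1.32) × 14.66 × e^(−0.381×0.8767) = 0.2886 × 14.66 × 0.7160 = 3.029 mg/L.
Minimum DO = 9.44 − 3.029 = 6.411 mg/L.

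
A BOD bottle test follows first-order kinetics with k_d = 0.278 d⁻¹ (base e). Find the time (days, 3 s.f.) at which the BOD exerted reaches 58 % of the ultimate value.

y/L₀ = 1 − e^(−k_d t) = 0.58 ⇒ e^(−k_d t) = 0.420
t = −ln(0.420) / 0.278 = 0.8675 / 0.278 = 3.121 d.

t ≈ 3.12 d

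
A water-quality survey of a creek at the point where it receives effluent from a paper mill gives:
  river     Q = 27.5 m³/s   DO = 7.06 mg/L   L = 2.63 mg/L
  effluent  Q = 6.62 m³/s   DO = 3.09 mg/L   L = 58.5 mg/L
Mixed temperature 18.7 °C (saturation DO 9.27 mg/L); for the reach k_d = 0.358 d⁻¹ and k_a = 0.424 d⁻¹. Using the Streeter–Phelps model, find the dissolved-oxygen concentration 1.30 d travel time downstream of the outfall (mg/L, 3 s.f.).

DO ≈ 3.78 mg/L

Mixed DO = (27.5×7.06 + 6.62×3.09)/(27.5+6.62) = 214.6/34.12 = 6.290 mg/L.
Mixed L₀ = (27.5×2.63 + 6.62×58.5)/(34.12) = 459.6/34.12 = 13.47 mg/L.
Initial deficit D₀ = C_s − DO₀ = 9.27 − 6.290 = 2.980 mg/L.
D(1.30) = [0.358×13.47/(0.424−0.358)](e^(−0.358×1.30) − e^(−0.424×1.30)) + 2.980 e^(−0.424×1.30)
= 73.06 × (0.6279 − 0.5763) + 2.980 × 0.5763 = 5.489 mg/L.
DO = 9.27 − 5.489 = 3.781 mg/L.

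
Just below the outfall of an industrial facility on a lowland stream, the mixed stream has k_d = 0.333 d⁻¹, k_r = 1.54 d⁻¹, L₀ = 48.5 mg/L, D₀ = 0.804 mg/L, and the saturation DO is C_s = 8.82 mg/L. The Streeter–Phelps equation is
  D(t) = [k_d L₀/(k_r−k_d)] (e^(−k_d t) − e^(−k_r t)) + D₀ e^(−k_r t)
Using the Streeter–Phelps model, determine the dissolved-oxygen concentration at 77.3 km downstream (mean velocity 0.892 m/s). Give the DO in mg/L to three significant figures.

DO ≈ 1.92 mg/L

Travel time t = x/v = 77.3 km / (0.892 m/s) = 77300 m / 0.892 m/s = 86660 s = 1.003 d.
k_d L₀/(k_r−k_d) = 0.333×48.5/(1.54−0.333) = 16.15/1.207 = 13.38 mg/L.
e^(−k_d t) = e^(−0.333×1.003) = 0.7161; e^(−k_r t) = e^(−1.54×1.003) = 0.2134.
D = 13.38 × (0.7161 − 0.2134) + 0.804 × 0.2134 = 6.726 + 0.1716 = 6.898 mg/L.
DO = C_s − D = 8.82 − 6.898 = 1.922 mg/L.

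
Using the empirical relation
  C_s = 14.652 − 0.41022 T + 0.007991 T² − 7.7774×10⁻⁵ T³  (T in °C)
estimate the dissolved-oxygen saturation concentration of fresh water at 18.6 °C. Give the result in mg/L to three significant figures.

C_s = 14.652 − 0.41022×18.6 + 0.007991×18.6² − 7.7774×10⁻⁵×18.6³ = 9.286 mg/L.

C_s ≈ 9.29 mg/L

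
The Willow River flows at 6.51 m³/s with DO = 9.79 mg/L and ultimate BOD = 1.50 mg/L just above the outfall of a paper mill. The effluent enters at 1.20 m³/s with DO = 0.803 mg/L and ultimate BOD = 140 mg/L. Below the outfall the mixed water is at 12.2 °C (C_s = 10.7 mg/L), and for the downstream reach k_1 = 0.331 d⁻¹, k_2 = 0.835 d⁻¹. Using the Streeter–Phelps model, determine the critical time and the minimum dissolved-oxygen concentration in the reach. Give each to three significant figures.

Mixed DO = (6.51×9.79 + 1.20×0.803)/(6.51+1.20) = 64.70/7.710 = 8.391 mg/L.
Mixed L₀ = (6.51×1.50 + 1.20×140)/(7.710) = 177.8/7.710 = 23.06 mg/L.
Initial deficit D₀ = C_s − DO₀ = 10.7 − 8.391 = 2.309 mg/L.
t_c = (1/0.5040) ln[(0.835/0.331)(1 − 2.309×0.5040/(0.331×23.06))] = 1.984 × ln(2.138) = 1.508 d.
D_c = (0.331/0.835) × 23.06 × e^(−0.331×1.508) = 0.3964 × 23.06 × 0.6071 = 5.549 mg/L.
Minimum DO = 10.7 − 5.549 = 5.151 mg/L.

t_c ≈ 1.51 d; minimum DO ≈ 5.15 mg/L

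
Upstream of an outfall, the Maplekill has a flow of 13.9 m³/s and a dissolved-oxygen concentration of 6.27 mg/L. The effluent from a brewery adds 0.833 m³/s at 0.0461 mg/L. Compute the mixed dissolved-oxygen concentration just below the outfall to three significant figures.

Flow-weighted mixing: C = (Q_r C_r + Q_w C_w)/(Q_r + Q_w)
= (13.9×6.27 + 0.833×0.0461)/(13.9 + 0.833) = 87.19/14.73 = 5.918 mg/L.

5.92 mg/L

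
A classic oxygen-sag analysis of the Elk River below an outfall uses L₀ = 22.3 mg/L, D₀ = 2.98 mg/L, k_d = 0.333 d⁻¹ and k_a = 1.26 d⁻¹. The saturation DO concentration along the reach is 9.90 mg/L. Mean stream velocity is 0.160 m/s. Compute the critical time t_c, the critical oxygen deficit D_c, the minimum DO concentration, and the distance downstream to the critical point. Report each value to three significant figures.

t_c ≈ 0.934 d; D_c ≈ 4.32 mg/L; min DO ≈ 5.58 mg/L; x_c ≈ 12.9 km

With k_a/k_d = 3.784 and 1 − D₀(k_a−k_d)/(k_d L₀) = 0.6280,
t_c = ln(3.784 × 0.6280) / (1.26 − 0.333) = ln(2.376) / 0.9270 = 0.8655/0.9270 = 0.9337 d.
D_c = (k_d/k_a) L₀ e^(−k_d t_c) = (0.333/1.26) × 22.3 × e^(−0.333×0.9337) = 0.2643 × 22.3 × 0.7328 = 4.319 mg/L.
Minimum DO = C_s − D_c = 9.90 − 4.319 = 5.581 mg/L.
x_c = v t_c = 0.160 m/s × 0.9337 d × 86400 s/d = 12910 m ≈ 12.9 km.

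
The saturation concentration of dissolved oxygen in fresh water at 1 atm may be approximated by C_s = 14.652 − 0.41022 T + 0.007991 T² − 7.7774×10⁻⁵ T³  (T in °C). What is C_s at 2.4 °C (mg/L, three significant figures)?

C_s = 14.652 − 0.41022×2.4 + 0.007991×2.4² − 7.7774×10⁻⁵×2.4³ = 13.71 mg/L.

C_s ≈ 13.7 mg/L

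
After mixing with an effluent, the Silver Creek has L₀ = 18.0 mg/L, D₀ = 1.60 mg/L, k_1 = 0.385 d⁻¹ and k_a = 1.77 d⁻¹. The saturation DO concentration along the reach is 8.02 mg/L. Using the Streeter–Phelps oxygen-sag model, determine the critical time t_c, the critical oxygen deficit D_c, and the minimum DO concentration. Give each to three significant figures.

With k_a/k_1 = 4.597 and 1 − D₀(k_a−k_1)/(k_1 L₀) = 0.6802,
t_c = ln(4.597 × 0.6802) / (1.77 − 0.385) = ln(3.127) / 1.385 = 1.140/1.385 = 0.8232 d.
D_c = (k_1/k_a) L₀ e^(−k_1 t_c) = (0.385/1.77) × 18.0 × e^(−0.385×0.8232) = 0.2175 × 18.0 × 0.7284 = 2.852 mg/L.
Minimum DO = C_s − D_c = 8.02 − 2.852 = 5.168 mg/L.

t_c ≈ 0.823 d; D_c ≈ 2.85 mg/L; min DO ≈ 5.17 mg/L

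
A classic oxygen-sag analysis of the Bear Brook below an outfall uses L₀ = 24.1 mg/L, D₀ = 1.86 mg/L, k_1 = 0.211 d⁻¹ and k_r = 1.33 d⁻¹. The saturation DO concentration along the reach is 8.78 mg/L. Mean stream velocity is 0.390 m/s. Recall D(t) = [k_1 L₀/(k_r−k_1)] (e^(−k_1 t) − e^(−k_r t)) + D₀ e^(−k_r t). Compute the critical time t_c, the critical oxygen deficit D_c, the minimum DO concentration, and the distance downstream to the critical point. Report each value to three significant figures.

At the critical point dD/dt = 0, so k_1 L₀ e^(−k_1 t) = k_r D. Substituting D(t) from the Streeter–Phelps equation and solving for t gives
t_c = ln[(k_r/k_1)(1 − D₀(k_r−k_1)/(k_1 L₀))] / (k_r−k_1).
Here k_r−k_1 = 1.119 d⁻¹ and 1 − D₀(k_r−k_1)/(k_1 L₀) = 1 − 1.86×1.119/(0.211×24.1) = 0.5907, so
t_c = ln(6.303 × 0.5907) / 1.119 = 1.315 / 1.119 = 1.175 d.
L(t_c) = L₀ e^(−k_1 t_c) = 24.1 × 0.7804 = 18.81 mg/L, and at the critical point k_r D_c = k_1 L, so D_c = (0.211/1.33) × 18.81 = 2.984 mg/L.
Minimum DO = C_s − D_c = 8.78 − 2.984 = 5.796 mg/L.
x_c = v t_c = 0.390 m/s × 1.175 d × 86400 s/d = 39590 m ≈ 39.6 km.

t_c ≈ 1.17 d; D_c ≈ 2.98 mg/L; min DO ≈ 5.80 mg/L; x_c ≈ 39.6 km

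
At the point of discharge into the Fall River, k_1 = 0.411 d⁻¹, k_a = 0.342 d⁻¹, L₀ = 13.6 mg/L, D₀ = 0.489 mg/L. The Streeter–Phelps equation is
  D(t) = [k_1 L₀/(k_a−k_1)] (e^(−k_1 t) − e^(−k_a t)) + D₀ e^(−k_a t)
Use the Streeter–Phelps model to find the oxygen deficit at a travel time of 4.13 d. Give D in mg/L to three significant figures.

k_1 L₀/(k_a−k_1) = 0.411×13.6/(0.342−0.411) = 5.590/-0.06900 = -81.01 mg/L.
e^(−k_1 t) = e^(−0.411×4.130) = 0.1832; e^(−k_a t) = e^(−0.342×4.130) = 0.2435.
D = -81.01 × (0.1832 − 0.2435) + 0.489 × 0.2435 = 4.892 + 0.1191 = 5.011 mg/L.

D ≈ 5.01 mg/L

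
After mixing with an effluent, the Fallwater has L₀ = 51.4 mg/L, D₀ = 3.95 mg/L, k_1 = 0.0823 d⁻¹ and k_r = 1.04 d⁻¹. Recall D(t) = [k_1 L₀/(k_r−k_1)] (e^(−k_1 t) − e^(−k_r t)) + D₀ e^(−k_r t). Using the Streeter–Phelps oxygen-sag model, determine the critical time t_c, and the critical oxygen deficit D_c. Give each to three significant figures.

With k_r/k_1 = 12.64 and 1 − D₀(k_r−k_1)/(k_1 L₀) = 0.1057,
t_c = ln(12.64 × 0.1057) / (1.04 − 0.0823) = ln(1.336) / 0.9577 = 0.2898/0.9577 = 0.3026 d.
L(t_c) = L₀ e^(−k_1 t_c) = 51.4 × 0.9754 = 50.14 mg/L, and at the critical point k_r D_c = k_1 L, so D_c = (0.0823/1.04) × 50.14 = 3.967 mg/L.

t_c ≈ 0.303 d; D_c ≈ 3.97 mg/L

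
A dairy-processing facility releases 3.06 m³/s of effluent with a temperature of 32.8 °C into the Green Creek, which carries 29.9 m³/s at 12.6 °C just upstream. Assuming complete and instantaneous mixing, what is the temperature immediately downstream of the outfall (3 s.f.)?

14.5 °C

Flow-weighted mixing: C = (Q_r C_r + Q_w C_w)/(Q_r + Q_w)
= (29.9×12.6 + 3.06×32.8)/(29.9 + 3.06) = 477.1/32.96 = 14.48 °C.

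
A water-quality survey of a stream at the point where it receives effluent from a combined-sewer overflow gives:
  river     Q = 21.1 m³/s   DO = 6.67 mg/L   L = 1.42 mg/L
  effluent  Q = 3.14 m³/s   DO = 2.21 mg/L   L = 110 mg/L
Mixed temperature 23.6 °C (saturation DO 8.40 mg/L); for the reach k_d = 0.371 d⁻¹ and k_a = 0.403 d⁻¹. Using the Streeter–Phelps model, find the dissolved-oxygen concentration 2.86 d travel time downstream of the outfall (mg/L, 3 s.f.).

DO ≈ 2.24 mg/L

Mixed DO = (21.1×6.67 + 3.14×2.21)/(21.1+3.14) = 147.7/24.24 = 6.092 mg/L.
Mixed L₀ = (21.1×1.42 + 3.14×110)/(24.24) = 375.4/24.24 = 15.49 mg/L.
Initial deficit D₀ = C_s − DO₀ = 8.40 − 6.092 = 2.308 mg/L.
D(2.86) = [0.371×15.49/(0.403−0.371)](e^(−0.371×2.86) − e^(−0.403×2.86)) + 2.308 e^(−0.403×2.86)
= 179.5 × (0.3461 − 0.3158) + 2.308 × 0.3158 = 6.163 mg/L.
DO = 8.40 − 6.163 = 2.237 mg/L.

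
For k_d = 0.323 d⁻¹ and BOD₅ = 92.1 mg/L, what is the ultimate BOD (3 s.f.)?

BOD₅ = L₀(1 − e^(−5k_d)) ⇒ L₀ = BOD₅ / (1 − e^(−5×0.323))
= 92.1 / (1 − 0.1989) = 92.1 / 0.8011 = 115.0 mg/L.

L₀ ≈ 115 mg/L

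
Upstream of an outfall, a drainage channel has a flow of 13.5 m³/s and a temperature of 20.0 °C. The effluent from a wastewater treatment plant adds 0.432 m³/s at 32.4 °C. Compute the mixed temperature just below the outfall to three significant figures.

20.4 °C

Flow-weighted mixing: C = (Q_r C_r + Q_w C_w)/(Q_r + Q_w)
= (13.5×20.0 + 0.432×32.4)/(13.5 + 0.432) = 284.0/13.93 = 20.38 °C.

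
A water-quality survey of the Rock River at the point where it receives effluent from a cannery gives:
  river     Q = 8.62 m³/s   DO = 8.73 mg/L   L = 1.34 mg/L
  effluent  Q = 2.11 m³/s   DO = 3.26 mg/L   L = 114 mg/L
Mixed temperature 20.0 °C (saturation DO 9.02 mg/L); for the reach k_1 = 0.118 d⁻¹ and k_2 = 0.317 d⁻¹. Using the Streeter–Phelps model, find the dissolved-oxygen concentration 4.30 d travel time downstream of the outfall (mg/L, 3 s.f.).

DO ≈ 3.85 mg/L

Mixed DO = (8.62×8.73 + 2.11×3.26)/(8.62+2.11) = 82.13/10.73 = 7.654 mg/L.
Mixed L₀ = (8.62×1.34 + 2.11×114)/(10.73) = 252.1/10.73 = 23.49 mg/L.
Initial deficit D₀ = C_s − DO₀ = 9.02 − 7.654 = 1.366 mg/L.
D(4.30) = [0.118×23.49/(0.317−0.118)](e^(−0.118×4.30) − e^(−0.317×4.30)) + 1.366 e^(−0.317×4.30)
= 13.93 × (0.6021 − 0.2559) + 1.366 × 0.2559 = 5.172 mg/L.
DO = 9.02 − 5.172 = 3.848 mg/L.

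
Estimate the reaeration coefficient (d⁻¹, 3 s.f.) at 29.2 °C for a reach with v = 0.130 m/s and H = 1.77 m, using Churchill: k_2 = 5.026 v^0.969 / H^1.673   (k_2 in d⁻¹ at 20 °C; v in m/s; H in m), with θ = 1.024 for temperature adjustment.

k_2 ≈ 0.333 d⁻¹

k_2(20) = 5.026 × 0.130^0.969 / 1.77^1.673 = 5.026 × 0.1385 / 2.599 = 0.2678 d⁻¹.
k_2(29.2) = 0.2678 × 1.024^(29.2−20) = 0.2678 × 1.244 = 0.3331 d⁻¹.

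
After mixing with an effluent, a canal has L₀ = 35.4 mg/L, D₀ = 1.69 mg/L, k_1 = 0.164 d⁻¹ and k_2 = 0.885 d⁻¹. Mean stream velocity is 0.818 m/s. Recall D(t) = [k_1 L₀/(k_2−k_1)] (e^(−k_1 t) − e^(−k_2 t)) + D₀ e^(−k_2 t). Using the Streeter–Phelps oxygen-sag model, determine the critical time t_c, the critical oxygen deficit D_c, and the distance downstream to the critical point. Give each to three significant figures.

t_c ≈ 2.01 d; D_c ≈ 4.72 mg/L; x_c ≈ 142 km

t_c = [1/(k_2−k_1)] ln[(k_2/k_1)(1 − D₀(k_2−k_1)/(k_1 L₀))]
= [1/(0.885−0.164)] ln[(0.885/0.164)(1 − 1.69×0.7210/(0.164×35.4))]
= (1/0.7210) ln[5.396 × 0.7901] = 1.387 × ln(4.264) = 1.387 × 1.450 = 2.011 d.
L(t_c) = L₀ e^(−k_1 t_c) = 35.4 × 0.7190 = 25.45 mg/L, and at the critical point k_2 D_c = k_1 L, so D_c = (0.164/0.885) × 25.45 = 4.717 mg/L.
x_c = v t_c = 0.818 m/s × 2.011 d × 86400 s/d = 142100 m ≈ 142 km.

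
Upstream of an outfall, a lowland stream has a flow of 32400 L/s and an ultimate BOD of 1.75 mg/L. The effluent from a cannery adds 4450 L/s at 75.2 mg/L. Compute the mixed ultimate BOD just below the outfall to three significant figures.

10.6 mg/L

Flow-weighted mixing: C = (Q_r C_r + Q_w C_w)/(Q_r + Q_w)
= (32400×1.75 + 4450×75.2)/(32400 + 4450) = 391300/36850 = 10.62 mg/L.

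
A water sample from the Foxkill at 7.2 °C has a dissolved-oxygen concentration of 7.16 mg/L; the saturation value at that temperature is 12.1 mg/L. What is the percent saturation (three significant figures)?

59.2 % saturation

% saturation = C/C_s × 100 = 7.16/12.1 × 100 = 59.2 %.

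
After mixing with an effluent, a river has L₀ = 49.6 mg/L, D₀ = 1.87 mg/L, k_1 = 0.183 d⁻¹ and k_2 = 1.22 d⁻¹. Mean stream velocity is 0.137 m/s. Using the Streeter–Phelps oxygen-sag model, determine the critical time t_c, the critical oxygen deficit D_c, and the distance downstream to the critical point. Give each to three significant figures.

With k_2/k_1 = 6.667 and 1 − D₀(k_2−k_1)/(k_1 L₀) = 0.7864,
t_c = ln(6.667 × 0.7864) / (1.22 − 0.183) = ln(5.242) / 1.037 = 1.657/1.037 = 1.598 d.
D_c = (k_1/k_2) L₀ e^(−k_1 t_c) = (0.183/1.22) × 49.6 × e^(−0.183×1.598) = 0.1500 × 49.6 × 0.7465 = 5.554 mg/L.
x_c = v t_c = 0.137 m/s × 1.598 d × 86400 s/d = 18910 m ≈ 18.9 km.

t_c ≈ 1.60 d; D_c ≈ 5.55 mg/L; x_c ≈ 18.9 km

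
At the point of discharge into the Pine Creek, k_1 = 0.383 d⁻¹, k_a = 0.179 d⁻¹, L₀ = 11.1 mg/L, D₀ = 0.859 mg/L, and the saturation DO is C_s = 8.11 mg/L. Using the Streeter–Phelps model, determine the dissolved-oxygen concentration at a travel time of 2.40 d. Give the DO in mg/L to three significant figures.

k_1 L₀/(k_a−k_1) = 0.383×11.1/(0.179−0.383) = 4.251/-0.2040 = -20.84 mg/L.
e^(−k_1 t) = e^(−0.383×2.400) = 0.3988; e^(−k_a t) = e^(−0.179×2.400) = 0.6508.
D = -20.84 × (0.3988 − 0.6508) + 0.859 × 0.6508 = 5.250 + 0.5590 = 5.809 mg/L.
DO = C_s − D = 8.11 − 5.809 = 2.301 mg/L.

DO ≈ 2.30 mg/L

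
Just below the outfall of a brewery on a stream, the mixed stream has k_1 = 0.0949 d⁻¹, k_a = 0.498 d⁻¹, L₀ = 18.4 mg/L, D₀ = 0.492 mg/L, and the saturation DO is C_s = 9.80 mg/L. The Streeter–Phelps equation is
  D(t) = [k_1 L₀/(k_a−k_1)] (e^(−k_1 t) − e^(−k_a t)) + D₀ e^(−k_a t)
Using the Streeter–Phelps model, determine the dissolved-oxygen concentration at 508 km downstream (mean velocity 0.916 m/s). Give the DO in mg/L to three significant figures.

DO ≈ 7.60 mg/L

Travel time t = x/v = 508 km / (0.916 m/s) = 508000 m / 0.916 m/s = 554600 s = 6.419 d.
k_1 L₀/(k_a−k_1) = 0.0949×18.4/(0.498−0.0949) = 1.746/0.4031 = 4.332 mg/L.
e^(−k_1 t) = e^(−0.0949×6.419) = 0.5438; e^(−k_a t) = e^(−0.498×6.419) = 0.04090.
D = 4.332 × (0.5438 − 0.04090) + 0.492 × 0.04090 = 2.179 + 0.02012 = 2.199 mg/L.
DO = C_s − D = 9.80 − 2.199 = 7.601 mg/L.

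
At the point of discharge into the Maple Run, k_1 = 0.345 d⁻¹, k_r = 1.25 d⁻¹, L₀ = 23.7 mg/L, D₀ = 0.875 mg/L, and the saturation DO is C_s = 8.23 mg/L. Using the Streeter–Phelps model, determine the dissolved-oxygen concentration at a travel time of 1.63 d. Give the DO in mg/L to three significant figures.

k_1 L₀/(k_r−k_1) = 0.345×23.7/(1.25−0.345) = 8.176/0.9050 = 9.035 mg/L.
e^(−k_1 t) = e^(−0.345×1.630) = 0.5699; e^(−k_r t) = e^(−1.25×1.630) = 0.1304.
D = 9.035 × (0.5699 − 0.1304) + 0.875 × 0.1304 = 3.971 + 0.1141 = 4.085 mg/L.
DO = C_s − D = 8.23 − 4.085 = 4.145 mg/L.

DO ≈ 4.15 mg/L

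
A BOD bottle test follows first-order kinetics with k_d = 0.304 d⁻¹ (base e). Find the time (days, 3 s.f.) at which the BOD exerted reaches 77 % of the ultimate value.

t ≈ 4.83 d

y/L₀ = 1 − e^(−k_d t) = 0.77 ⇒ e^(−k_d t) = 0.230
t = −ln(0.230) / 0.304 = 1.470 / 0.304 = 4.834 d.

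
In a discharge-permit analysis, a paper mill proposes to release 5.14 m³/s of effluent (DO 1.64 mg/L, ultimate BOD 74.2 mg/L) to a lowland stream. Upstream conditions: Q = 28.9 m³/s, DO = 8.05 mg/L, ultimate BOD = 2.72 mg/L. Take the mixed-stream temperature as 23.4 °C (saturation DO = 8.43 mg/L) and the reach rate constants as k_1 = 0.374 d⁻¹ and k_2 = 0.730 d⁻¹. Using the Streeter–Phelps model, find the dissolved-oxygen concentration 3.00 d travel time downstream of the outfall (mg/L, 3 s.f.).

DO ≈ 5.25 mg/L

Mixed DO = (28.9×8.05 + 5.14×1.64)/(28.9+5.14) = 241.1/34.04 = 7.082 mg/L.
Mixed L₀ = (28.9×2.72 + 5.14×74.2)/(34.04) = 460.0/34.04 = 13.51 mg/L.
Initial deficit D₀ = C_s − DO₀ = 8.43 − 7.082 = 1.348 mg/L.
D(3.00) = [0.374×13.51/(0.730−0.374)](e^(−0.374×3.00) − e^(−0.730×3.00)) + 1.348 e^(−0.730×3.00)
= 14.20 × (0.3256 − 0.1119) + 1.348 × 0.1119 = 3.185 mg/L.
DO = 8.43 − 3.185 = 5.245 mg/L.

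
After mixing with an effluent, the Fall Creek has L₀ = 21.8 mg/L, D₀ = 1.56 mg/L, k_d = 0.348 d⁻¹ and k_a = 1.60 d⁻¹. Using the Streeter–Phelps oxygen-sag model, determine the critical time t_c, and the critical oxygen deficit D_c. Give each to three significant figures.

With k_a/k_d = 4.598 and 1 − D₀(k_a−k_d)/(k_d L₀) = 0.7425,
t_c = ln(4.598 × 0.7425) / (1.60 − 0.348) = ln(3.414) / 1.252 = 1.228/1.252 = 0.9807 d.
L(t_c) = L₀ e^(−k_d t_c) = 21.8 × 0.7108 = 15.50 mg/L, and at the critical point k_a D_c = k_d L, so D_c = (0.348/1.60) × 15.50 = 3.370 mg/L.

t_c ≈ 0.981 d; D_c ≈ 3.37 mg/L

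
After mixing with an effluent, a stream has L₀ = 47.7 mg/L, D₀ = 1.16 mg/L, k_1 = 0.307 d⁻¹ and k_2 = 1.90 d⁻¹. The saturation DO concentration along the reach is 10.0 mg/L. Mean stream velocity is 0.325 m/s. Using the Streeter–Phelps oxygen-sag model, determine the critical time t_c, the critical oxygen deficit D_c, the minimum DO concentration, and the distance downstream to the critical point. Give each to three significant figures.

With k_2/k_1 = 6.189 and 1 − D₀(k_2−k_1)/(k_1 L₀) = 0.8738,
t_c = ln(6.189 × 0.8738) / (1.90 − 0.307) = ln(5.408) / 1.593 = 1.688/1.593 = 1.060 d.
L(t_c) = L₀ e^(−k_1 t_c) = 47.7 × 0.7223 = 34.45 mg/L, and at the critical point k_2 D_c = k_1 L, so D_c = (0.307/1.90) × 34.45 = 5.567 mg/L.
Minimum DO = C_s − D_c = 10.0 − 5.567 = 4.433 mg/L.
x_c = v t_c = 0.325 m/s × 1.060 d × 86400 s/d = 29750 m ≈ 29.8 km.

t_c ≈ 1.06 d; D_c ≈ 5.57 mg/L; min DO ≈ 4.43 mg/L; x_c ≈ 29.8 km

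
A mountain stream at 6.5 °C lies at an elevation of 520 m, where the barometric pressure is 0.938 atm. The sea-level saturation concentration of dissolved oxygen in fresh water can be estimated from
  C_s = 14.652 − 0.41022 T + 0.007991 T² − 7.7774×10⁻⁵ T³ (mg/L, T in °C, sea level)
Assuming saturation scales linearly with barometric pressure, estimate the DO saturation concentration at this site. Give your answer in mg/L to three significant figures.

C_s ≈ 11.5 mg/L

At sea level: C_s = 14.652 − 0.41022×6.5 + 0.007991×6.5² − 7.7774×10⁻⁵×6.5³ = 12.30 mg/L.
Pressure correction: C_s' = 12.30 × 0.938 = 11.54 mg/L.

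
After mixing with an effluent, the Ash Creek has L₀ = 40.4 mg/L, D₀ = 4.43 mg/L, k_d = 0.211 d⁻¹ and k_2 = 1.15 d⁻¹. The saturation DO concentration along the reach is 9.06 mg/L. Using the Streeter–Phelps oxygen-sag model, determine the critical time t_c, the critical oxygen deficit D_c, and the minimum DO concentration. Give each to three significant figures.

At the critical point dD/dt = 0, so k_d L₀ e^(−k_d t) = k_2 D. Substituting D(t) from the Streeter–Phelps equation and solving for t gives
t_c = ln[(k_2/k_d)(1 − D₀(k_2−k_d)/(k_d L₀))] / (k_2−k_d).
Here k_2−k_d = 0.9390 d⁻¹ and 1 − D₀(k_2−k_d)/(k_d L₀) = 1 − 4.43×0.9390/(0.211×40.4) = 0.5120, so
t_c = ln(5.450 × 0.5120) / 0.9390 = 1.026 / 0.9390 = 1.093 d.
L(t_c) = L₀ e^(−k_d t_c) = 40.4 × 0.7941 = 32.08 mg/L, and at the critical point k_2 D_c = k_d L, so D_c = (0.211/1.15) × 32.08 = 5.886 mg/L.
Minimum DO = C_s − D_c = 9.06 − 5.886 = 3.174 mg/L.

t_c ≈ 1.09 d; D_c ≈ 5.89 mg/L; min DO ≈ 3.17 mg/L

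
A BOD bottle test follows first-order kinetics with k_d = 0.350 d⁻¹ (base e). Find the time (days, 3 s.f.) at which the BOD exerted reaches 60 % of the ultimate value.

y/L₀ = 1 − e^(−k_d t) = 0.60 ⇒ e^(−k_d t) = 0.400
t = −ln(0.400) / 0.350 = 0.9163 / 0.350 = 2.618 d.

t ≈ 2.62 d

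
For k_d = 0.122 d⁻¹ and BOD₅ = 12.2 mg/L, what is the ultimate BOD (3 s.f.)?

BOD₅ = L₀(1 − e^(−5k_d)) ⇒ L₀ = BOD₅ / (1 − e^(−5×0.122))
= 12.2 / (1 − 0.5434) = 12.2 / 0.4566 = 26.72 mg/L.

L₀ ≈ 26.7 mg/L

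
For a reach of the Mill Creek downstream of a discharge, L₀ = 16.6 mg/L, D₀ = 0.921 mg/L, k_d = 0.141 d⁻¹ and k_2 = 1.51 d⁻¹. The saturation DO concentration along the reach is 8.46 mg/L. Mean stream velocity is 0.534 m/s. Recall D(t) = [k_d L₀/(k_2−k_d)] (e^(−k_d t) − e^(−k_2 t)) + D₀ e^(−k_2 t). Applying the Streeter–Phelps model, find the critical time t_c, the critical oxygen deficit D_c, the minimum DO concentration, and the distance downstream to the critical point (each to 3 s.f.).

At the critical point dD/dt = 0, so k_d L₀ e^(−k_d t) = k_2 D. Substituting D(t) from the Streeter–Phelps equation and solving for t gives
t_c = ln[(k_2/k_d)(1 − D₀(k_2−k_d)/(k_d L₀))] / (k_2−k_d).
Here k_2−k_d = 1.369 d⁻¹ and 1 − D₀(k_2−k_d)/(k_d L₀) = 1 − 0.921×1.369/(0.141×16.6) = 0.4613, so
t_c = ln(10.71 × 0.4613) / 1.369 = 1.597 / 1.369 = 1.167 d.
D_c = (k_d/k_2) L₀ e^(−k_d t_c) = (0.141/1.51) × 16.6 × e^(−0.141×1.167) = 0.09338 × 16.6 × 0.8483 = 1.315 mg/L.
Minimum DO = C_s − D_c = 8.46 − 1.315 = 7.145 mg/L.
x_c = v t_c = 0.534 m/s × 1.167 d × 86400 s/d = 53840 m ≈ 53.8 km.

t_c ≈ 1.17 d; D_c ≈ 1.31 mg/L; min DO ≈ 7.15 mg/L; x_c ≈ 53.8 km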